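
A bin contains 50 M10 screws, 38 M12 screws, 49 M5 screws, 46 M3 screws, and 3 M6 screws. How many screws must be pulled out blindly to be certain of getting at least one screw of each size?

The hardest size to obtain is M6: we could draw every other screw first — 186 − 3 = 183 screws — without a single M6 one.
The next draw must be M6, so 183 + 1 = 184.

184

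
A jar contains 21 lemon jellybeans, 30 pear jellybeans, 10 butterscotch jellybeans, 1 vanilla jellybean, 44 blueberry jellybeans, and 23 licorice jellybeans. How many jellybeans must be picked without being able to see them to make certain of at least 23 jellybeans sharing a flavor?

Treat the 6 flavors as pigeonholes.
In the worst case we take at most 22 of each flavor, but all 21 lemon, all 10 butterscotch, and all 1 vanilla (fewer than 22), giving 21 + 22 + 10 + 1 + 22 + 22 = 98.
One more jellybean then forces some flavor to 23, so 98 + 1 = 99.

99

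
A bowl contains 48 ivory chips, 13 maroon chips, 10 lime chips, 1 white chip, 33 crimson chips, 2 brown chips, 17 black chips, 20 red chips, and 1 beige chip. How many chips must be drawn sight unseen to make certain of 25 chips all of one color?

Treat the 9 colors as pigeonholes.
In the worst case we take at most 24 of each color, but all 13 maroon, all 10 lime, all 1 white, all 2 brown, all 17 black, all 20 red, and all 1 beige (fewer than 24), giving 24 + 13 + 10 + 1 + 24 + 2 + 17 + 20 + 1 = 112.
One more chip then forces some color to 25, so 112 + 1 = 113.

113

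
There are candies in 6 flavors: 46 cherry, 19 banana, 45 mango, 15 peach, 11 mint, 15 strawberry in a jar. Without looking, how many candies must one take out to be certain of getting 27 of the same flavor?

In the worst case we take at most 26 of each flavor, but all 19 banana, all 15 peach, all 11 mint, and all 15 strawberry (fewer than 26), giving 26 + 19 + 26 + 15 + 11 + 15 = 112.
One more candy then forces some flavor to 27, so 112 + 1 = 113.

113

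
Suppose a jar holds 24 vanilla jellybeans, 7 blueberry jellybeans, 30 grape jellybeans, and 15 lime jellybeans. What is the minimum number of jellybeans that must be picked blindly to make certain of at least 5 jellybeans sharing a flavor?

17

Treat the 4 flavors as pigeonholes.
The worst case takes 4 jellybeans of each flavor without reaching 5 of any: 4 × 4 = 16.
The next jellybean must bring some flavor to 5, so 16 + 1 = 17.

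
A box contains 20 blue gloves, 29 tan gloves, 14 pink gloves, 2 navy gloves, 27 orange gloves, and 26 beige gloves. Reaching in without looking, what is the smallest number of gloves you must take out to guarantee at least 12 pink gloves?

116

The worst case draws every non-pink glove first: 20 + 29 + 2 + 27 + 26 = 104.
The next 12 draws are then forced to be pink, giving 104 + 12 = 116.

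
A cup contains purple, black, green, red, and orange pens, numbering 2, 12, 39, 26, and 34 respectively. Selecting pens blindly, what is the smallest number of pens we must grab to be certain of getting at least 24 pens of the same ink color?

84

Treat the 5 ink colors as pigeonholes.
In the worst case we take at most 23 of each ink color, but all 2 purple and all 12 black (fewer than 23), giving 2 + 12 + 23 + 23 + 23 = 83.
One more pen then forces some ink color to 24, so 83 + 1 = 84.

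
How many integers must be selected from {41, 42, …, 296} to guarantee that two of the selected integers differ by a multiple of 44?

Use the pigeonhole principle on residue classes: group the integers by remainder mod 44; there are 44 residue classes, each nonempty in this range.
Choosing one from each class (44 integers) avoids any shared remainder.
One more choice must repeat a class, so two differ by a multiple of 44. Hence 44 + 1 = 45.

45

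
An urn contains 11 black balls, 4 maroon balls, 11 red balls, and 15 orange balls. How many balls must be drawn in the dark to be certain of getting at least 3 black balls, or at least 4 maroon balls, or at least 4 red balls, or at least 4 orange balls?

12

The worst case stops just short of every target: 2 black, 3 maroon, 3 red, 3 orange — 2 + 3 + 3 + 3 = 11 balls.
One more ball must push some color to its target, so 11 + 1 = 12.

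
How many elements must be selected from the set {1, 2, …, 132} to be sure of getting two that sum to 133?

Partition {1, …, 132} into 66 pairs: {1,132}, {2,131}, …, {66,67}.
Choosing 66 integers — say the integers 1 through 66 — takes one from each pair and avoids the property.
Choosing 67 forces two into the same pair by pigeonhole, and those sum to 133. So 67.

67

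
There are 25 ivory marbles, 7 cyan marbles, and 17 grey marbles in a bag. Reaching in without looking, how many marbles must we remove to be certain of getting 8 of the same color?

Treat the 3 colors as pigeonholes.
The worst case takes 7 marbles of each color without reaching 8 of any: 3 × 7 = 21.
The next marble must bring some color to 8, so 21 + 1 = 22.

22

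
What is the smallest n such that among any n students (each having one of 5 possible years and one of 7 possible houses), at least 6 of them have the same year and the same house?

There are 5 × 7 = 35 (year, house) combinations acting as pigeonholes.
With 35 × 5 = 175 students we could place exactly 5 in each, with no (year, house) pair reaching 6.
One more forces some (year, house) pair to hold 6, so 175 + 1 = 176.

176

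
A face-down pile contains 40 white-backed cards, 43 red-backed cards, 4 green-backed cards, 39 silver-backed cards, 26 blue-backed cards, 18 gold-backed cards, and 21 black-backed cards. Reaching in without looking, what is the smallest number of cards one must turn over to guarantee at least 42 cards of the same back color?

Treat the 7 back colors as pigeonholes.
In the worst case we take at most 41 of each back color, but all 40 white-backed, all 4 green-backed, all 39 silver-backed, all 26 blue-backed, all 18 gold-backed, and all 21 black-backed (fewer than 41), giving 40 + 41 + 4 + 39 + 26 + 18 + 21 = 189.
One more card then forces some back color to 42, so 189 + 1 = 190.

190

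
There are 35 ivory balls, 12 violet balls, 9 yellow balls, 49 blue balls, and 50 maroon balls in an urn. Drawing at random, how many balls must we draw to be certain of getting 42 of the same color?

139

In the worst case we take at most 41 of each color, but all 35 ivory, all 12 violet, and all 9 yellow (fewer than 41), giving 35 + 12 + 9 + 41 + 41 = 138.
One more ball then forces some color to 42, so 138 + 1 = 139.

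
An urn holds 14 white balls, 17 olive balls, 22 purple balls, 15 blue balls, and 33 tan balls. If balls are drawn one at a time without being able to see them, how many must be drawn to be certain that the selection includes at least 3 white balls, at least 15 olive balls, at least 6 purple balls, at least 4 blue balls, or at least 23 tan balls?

Each of the 5 colors has its own threshold; avoid all of them simultaneously.
The worst case stops just short of every target: 2 white, 14 olive, 5 purple, 3 blue, 22 tan — 2 + 14 + 5 + 3 + 22 = 46 balls.
One more ball must push some color to its target, so 46 + 1 = 47.

47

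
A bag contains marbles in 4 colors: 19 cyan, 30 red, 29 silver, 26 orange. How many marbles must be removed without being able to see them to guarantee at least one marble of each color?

86

The hardest color to obtain is cyan: we could draw every other marble first — 104 − 19 = 85 marbles — without a single cyan one.
The next draw must be cyan, so 85 + 1 = 86.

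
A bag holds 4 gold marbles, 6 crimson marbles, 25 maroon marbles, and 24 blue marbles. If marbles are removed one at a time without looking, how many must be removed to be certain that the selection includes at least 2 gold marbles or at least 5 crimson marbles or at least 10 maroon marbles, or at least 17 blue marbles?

31

The worst case stops just short of every target: 1 gold, 4 crimson, 9 maroon, 16 blue — 1 + 4 + 9 + 16 = 30 marbles.
One more marble must push some color to its target, so 30 + 1 = 31.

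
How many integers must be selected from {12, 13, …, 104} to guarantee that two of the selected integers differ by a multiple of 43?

Use the pigeonhole principle on residue classes: group the integers by remainder mod 43; there are 43 residue classes, each nonempty in this range.
Choosing one from each class (43 integers) avoids any shared remainder.
One more choice must repeat a class, so two differ by a multiple of 43. Hence 43 + 1 = 44.

44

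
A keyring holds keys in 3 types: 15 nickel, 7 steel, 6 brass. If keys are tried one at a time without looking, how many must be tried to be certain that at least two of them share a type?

Treat the 3 types as pigeonholes.
The worst case takes 1 key of each type without reaching 2 of any: 3 × 1 = 3.
The next key must bring some type to 2, so 3 + 1 = 4.

4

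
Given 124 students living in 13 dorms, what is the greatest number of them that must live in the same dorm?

10

If each of the 13 dorms held at most 9, the total would be at most 13 × 9 = 117 < 124, a contradiction.
So at least one holds ⌈124/13⌉ = 10.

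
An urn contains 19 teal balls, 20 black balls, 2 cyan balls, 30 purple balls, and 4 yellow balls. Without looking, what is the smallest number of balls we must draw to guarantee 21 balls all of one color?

66

In the worst case we take at most 20 of each color, but all 19 teal, all 2 cyan, and all 4 yellow (fewer than 20), giving 19 + 20 + 2 + 20 + 4 = 65.
One more ball then forces some color to 21, so 65 + 1 = 66.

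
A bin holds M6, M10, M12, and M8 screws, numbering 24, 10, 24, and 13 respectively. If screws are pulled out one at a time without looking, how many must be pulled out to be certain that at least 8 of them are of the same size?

Treat the 4 sizes as pigeonholes.
The worst case takes 7 screws of each size without reaching 8 of any: 4 × 7 = 28.
The next screw must bring some size to 8, so 28 + 1 = 29.

29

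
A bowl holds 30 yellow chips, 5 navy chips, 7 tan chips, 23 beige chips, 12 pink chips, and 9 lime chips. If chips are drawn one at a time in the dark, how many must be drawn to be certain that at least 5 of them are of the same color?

25

The worst case takes 4 chips of each color without reaching 5 of any: 6 × 4 = 24.
The next chip must bring some color to 5, so 24 + 1 = 25.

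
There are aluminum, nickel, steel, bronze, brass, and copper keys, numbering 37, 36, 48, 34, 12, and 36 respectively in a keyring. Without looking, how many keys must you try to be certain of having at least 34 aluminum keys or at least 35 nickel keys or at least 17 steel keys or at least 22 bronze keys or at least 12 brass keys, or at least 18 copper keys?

Each of the 6 types has its own threshold; avoid all of them simultaneously.
The worst case stops just short of every target: 33 aluminum, 34 nickel, 16 steel, 21 bronze, 11 brass, 17 copper — 33 + 34 + 16 + 21 + 11 + 17 = 132 keys.
One more key must push some type to its target, so 132 + 1 = 133.

133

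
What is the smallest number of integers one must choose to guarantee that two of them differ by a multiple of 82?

Use the pigeonhole principle on residue classes: two integers differ by a multiple of 82 exactly when they share a remainder mod 82.
There are 82 residue classes mod 82, so 82 integers can all lie in distinct classes.
One more integer must repeat a residue, giving a difference divisible by 82. So n = 82 + 1 = 83.

83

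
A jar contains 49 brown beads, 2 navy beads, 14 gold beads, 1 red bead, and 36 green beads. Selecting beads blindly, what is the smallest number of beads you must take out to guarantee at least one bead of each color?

102

The hardest color to obtain is red: we could draw every other bead first — 102 − 1 = 101 beads — without a single red one.
The next draw must be red, so 101 + 1 = 102.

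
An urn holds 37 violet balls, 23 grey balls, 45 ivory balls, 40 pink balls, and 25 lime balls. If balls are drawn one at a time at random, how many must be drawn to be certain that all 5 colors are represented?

The hardest color to obtain is grey: we could draw every other ball first — 170 − 23 = 147 balls — without a single grey one.
The next draw must be grey, so 147 + 1 = 148.

148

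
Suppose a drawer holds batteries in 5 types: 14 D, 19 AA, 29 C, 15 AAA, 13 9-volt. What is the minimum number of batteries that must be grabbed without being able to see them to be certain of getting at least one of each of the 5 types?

78

The hardest type to obtain is 9-volt: we could draw every other battery first — 90 − 13 = 77 batteries — without a single 9-volt one.
The next draw must be 9-volt, so 77 + 1 = 78.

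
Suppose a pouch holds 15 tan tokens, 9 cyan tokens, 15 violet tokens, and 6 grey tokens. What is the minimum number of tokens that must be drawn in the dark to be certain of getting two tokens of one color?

5

Treat the 4 colors as pigeonholes.
The worst case takes 1 token of each color without reaching 2 of any: 4 × 1 = 4.
The next token must bring some color to 2, so 4 + 1 = 5.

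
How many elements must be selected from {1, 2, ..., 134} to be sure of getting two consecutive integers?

68

Partition {1, …, 134} into 67 pairs: {1,2}, {3,4}, …, {133,134}.
Choosing 67 integers — say the 67 even numbers 2, 4, …, 134 — takes one from each pair and avoids the property.
Choosing 68 forces two into the same pair by pigeonhole, and those are consecutive. So 68.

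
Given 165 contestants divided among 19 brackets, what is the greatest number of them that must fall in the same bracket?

9

The 165 contestants fall into 19 brackets.
If each of the 19 brackets held at most 8, the total would be at most 19 × 8 = 152 < 165, a contradiction.
So at least one holds ⌈165/19⌉ = 9.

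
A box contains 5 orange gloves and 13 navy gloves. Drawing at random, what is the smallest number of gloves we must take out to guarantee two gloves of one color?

The worst case takes 1 glove of each color without reaching 2 of any: 2 × 1 = 2.
The next glove must bring some color to 2, so 2 + 1 = 3.

3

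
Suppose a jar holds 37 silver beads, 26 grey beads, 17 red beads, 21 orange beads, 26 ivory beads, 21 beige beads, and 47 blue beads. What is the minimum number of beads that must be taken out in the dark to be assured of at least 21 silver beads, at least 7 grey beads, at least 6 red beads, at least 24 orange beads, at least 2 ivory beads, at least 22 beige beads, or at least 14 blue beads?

The worst case stops just short of every target: 20 silver, 6 grey, 5 red, all 21 orange, 1 ivory, 21 beige, 13 blue — 20 + 6 + 5 + 21 + 1 + 21 + 13 = 87 beads.
One more bead must push some color to its target, so 87 + 1 = 88.

88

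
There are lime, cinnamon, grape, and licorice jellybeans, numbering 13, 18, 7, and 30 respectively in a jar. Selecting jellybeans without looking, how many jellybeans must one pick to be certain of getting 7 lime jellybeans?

62

The worst case draws every non-lime jellybean first: 18 + 7 + 30 = 55.
The next 7 draws are then forced to be lime, giving 55 + 7 = 62.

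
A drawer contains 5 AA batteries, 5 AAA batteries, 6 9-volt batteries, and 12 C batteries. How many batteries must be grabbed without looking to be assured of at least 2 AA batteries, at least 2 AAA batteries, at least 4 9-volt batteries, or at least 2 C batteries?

7

The worst case stops just short of every target: 1 AA, 1 AAA, 3 9-volt, 1 C — 1 + 1 + 3 + 1 = 6 batteries.
One more battery must push some type to its target, so 6 + 1 = 7.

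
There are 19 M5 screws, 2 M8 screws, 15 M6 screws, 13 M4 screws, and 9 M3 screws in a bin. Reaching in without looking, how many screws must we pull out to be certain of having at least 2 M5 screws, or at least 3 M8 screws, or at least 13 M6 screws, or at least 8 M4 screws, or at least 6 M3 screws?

Each of the 5 sizes has its own threshold; avoid all of them simultaneously.
The worst case stops just short of every target: 1 M5, 2 M8, 12 M6, 7 M4, 5 M3 — 1 + 2 + 12 + 7 + 5 = 27 screws.
One more screw must push some size to its target, so 27 + 1 = 28.

28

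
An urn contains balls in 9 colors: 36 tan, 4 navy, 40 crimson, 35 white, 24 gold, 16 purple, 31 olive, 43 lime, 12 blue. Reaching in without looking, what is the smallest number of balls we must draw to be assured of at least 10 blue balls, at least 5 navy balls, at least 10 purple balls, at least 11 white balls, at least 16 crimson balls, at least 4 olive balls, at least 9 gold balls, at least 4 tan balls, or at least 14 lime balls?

75

Each of the 9 colors has its own threshold; avoid all of them simultaneously.
The worst case stops just short of every target: 3 tan, 4 navy, 15 crimson, 10 white, 8 gold, 9 purple, 3 olive, 13 lime, 9 blue — 3 + 4 + 15 + 10 + 8 + 9 + 3 + 13 + 9 = 74 balls.
One more ball must push some color to its target, so 74 + 1 = 75.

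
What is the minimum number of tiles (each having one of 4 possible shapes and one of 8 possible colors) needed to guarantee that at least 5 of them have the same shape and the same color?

129

There are 4 × 8 = 32 (shape, color) combinations acting as pigeonholes.
With 32 × 4 = 128 tiles we could place exactly 4 in each, with no (shape, color) pair reaching 5.
One more forces some (shape, color) pair to hold 5, so 128 + 1 = 129.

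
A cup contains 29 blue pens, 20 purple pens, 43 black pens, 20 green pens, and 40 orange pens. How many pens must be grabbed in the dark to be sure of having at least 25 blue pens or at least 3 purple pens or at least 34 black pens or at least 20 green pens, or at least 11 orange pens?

89

The worst case stops just short of every target: 24 blue, 2 purple, 33 black, 19 green, 10 orange — 24 + 2 + 33 + 19 + 10 = 88 pens.
One more pen must push some ink color to its target, so 88 + 1 = 89.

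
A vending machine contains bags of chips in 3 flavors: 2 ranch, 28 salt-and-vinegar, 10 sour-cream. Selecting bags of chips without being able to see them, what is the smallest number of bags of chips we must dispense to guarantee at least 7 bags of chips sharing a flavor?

15

Treat the 3 flavors as pigeonholes.
In the worst case we take at most 6 of each flavor, but all 2 ranch (fewer than 6), giving 2 + 6 + 6 = 14.
One more bag of chips then forces some flavor to 7, so 14 + 1 = 15.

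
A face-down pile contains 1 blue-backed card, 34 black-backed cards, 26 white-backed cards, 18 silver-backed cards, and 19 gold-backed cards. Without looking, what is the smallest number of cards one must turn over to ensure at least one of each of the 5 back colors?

98

The hardest back color to obtain is blue-backed: we could draw every other card first — 98 − 1 = 97 cards — without a single blue-backed one.
The next draw must be blue-backed, so 97 + 1 = 98.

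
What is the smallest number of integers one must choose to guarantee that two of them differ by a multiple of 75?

76

Two integers differ by a multiple of 75 exactly when they share a remainder mod 75.
There are 75 residue classes mod 75, so 75 integers can all lie in distinct classes.
One more integer must repeat a residue, giving a difference divisible by 75. So n = 75 + 1 = 76.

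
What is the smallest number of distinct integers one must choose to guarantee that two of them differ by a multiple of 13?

14

Two integers differ by a multiple of 13 exactly when they share a remainder mod 13.
There are 13 residue classes mod 13, so 13 integers can all lie in distinct classes.
One more integer must repeat a residue, giving a difference divisible by 13. So n = 13 + 1 = 14.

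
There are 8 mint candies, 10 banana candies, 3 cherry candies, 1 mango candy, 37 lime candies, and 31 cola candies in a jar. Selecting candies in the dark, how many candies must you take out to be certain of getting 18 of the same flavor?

57

In the worst case we take at most 17 of each flavor, but all 8 mint, all 10 banana, all 3 cherry, and all 1 mango (fewer than 17), giving 8 + 10 + 3 + 1 + 17 + 17 = 56.
One more candy then forces some flavor to 18, so 56 + 1 = 57.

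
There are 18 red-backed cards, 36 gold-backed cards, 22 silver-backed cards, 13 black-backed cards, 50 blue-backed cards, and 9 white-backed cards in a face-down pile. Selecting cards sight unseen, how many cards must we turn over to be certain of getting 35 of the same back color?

131

In the worst case we take at most 34 of each back color, but all 18 red-backed, all 22 silver-backed, all 13 black-backed, and all 9 white-backed (fewer than 34), giving 18 + 34 + 22 + 13 + 34 + 9 = 130.
One more card then forces some back color to 35, so 130 + 1 = 131.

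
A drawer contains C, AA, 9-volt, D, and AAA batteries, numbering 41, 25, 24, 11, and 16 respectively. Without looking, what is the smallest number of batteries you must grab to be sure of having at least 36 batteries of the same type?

112

In the worst case we take at most 35 of each type, but all 25 AA, all 24 9-volt, all 11 D, and all 16 AAA (fewer than 35), giving 35 + 25 + 24 + 11 + 16 = 111.
One more battery then forces some type to 36, so 111 + 1 = 112.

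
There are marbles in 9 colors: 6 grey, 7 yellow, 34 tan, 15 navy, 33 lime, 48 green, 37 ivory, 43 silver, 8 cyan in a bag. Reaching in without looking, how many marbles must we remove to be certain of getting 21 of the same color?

In the worst case we take at most 20 of each color, but all 6 grey, all 7 yellow, all 15 navy, and all 8 cyan (fewer than 20), giving 6 + 7 + 20 + 15 + 20 + 20 + 20 + 20 + 8 = 136.
One more marble then forces some color to 21, so 136 + 1 = 137.

137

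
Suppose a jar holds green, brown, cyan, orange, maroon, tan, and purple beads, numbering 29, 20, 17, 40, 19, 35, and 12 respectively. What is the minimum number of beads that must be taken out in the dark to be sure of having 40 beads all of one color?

172

Treat the 7 colors as pigeonholes.
In the worst case we take at most 39 of each color, but all 29 green, all 20 brown, all 17 cyan, all 19 maroon, all 35 tan, and all 12 purple (fewer than 39), giving 29 + 20 + 17 + 39 + 19 + 35 + 12 = 171.
One more bead then forces some color to 40, so 171 + 1 = 172.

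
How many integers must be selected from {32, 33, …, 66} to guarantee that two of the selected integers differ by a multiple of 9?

10

Group the integers by remainder mod 9; there are 9 residue classes, each nonempty in this range.
Choosing one from each class (9 integers) avoids any shared remainder.
One more choice must repeat a class, so two differ by a multiple of 9. Hence 9 + 1 = 10.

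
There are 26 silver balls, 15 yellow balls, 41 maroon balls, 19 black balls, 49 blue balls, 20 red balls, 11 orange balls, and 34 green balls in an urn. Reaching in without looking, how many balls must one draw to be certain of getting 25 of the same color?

162

Treat the 8 colors as pigeonholes.
In the worst case we take at most 24 of each color, but all 15 yellow, all 19 black, all 20 red, and all 11 orange (fewer than 24), giving 24 + 15 + 24 + 19 + 24 + 20 + 11 + 24 = 161.
One more ball then forces some color to 25, so 161 + 1 = 162.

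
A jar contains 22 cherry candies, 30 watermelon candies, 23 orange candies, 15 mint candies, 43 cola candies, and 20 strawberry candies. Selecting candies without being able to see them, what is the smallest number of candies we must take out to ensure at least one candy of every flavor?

139

The hardest flavor to obtain is mint: we could draw every other candy first — 153 − 15 = 138 candies — without a single mint one.
The next draw must be mint, so 138 + 1 = 139.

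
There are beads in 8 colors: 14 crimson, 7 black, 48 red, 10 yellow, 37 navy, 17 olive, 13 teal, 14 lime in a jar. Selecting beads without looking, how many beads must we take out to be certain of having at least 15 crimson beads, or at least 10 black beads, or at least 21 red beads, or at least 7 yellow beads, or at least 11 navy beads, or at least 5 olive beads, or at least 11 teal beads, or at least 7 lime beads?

The worst case stops just short of every target: 14 crimson, all 7 black, 20 red, 6 yellow, 10 navy, 4 olive, 10 teal, 6 lime — 14 + 7 + 20 + 6 + 10 + 4 + 10 + 6 = 77 beads.
One more bead must push some color to its target, so 77 + 1 = 78.

78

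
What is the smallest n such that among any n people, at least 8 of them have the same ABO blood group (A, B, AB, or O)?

There are 4 ABO blood groups acting as pigeonholes.
With 4 × 7 = 28 people we could place exactly 7 in each, with no class reaching 8.
One more forces some class to hold 8, so 28 + 1 = 29.

29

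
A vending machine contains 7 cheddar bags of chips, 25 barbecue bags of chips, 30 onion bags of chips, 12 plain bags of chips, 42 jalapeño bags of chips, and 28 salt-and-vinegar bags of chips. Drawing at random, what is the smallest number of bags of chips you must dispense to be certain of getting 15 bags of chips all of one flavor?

Treat the 6 flavors as pigeonholes.
In the worst case we take at most 14 of each flavor, but all 7 cheddar and all 12 plain (fewer than 14), giving 7 + 14 + 14 + 12 + 14 + 14 = 75.
One more bag of chips then forces some flavor to 15, so 75 + 1 = 76.

76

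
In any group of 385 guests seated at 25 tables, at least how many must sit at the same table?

16

If each of the 25 tables held at most 15, the total would be at most 25 × 15 = 375 < 385, a contradiction.
So at least one holds ⌈385/25⌉ = 16.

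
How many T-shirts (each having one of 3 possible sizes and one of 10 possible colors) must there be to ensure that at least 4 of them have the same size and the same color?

There are 3 × 10 = 30 (size, color) combinations acting as pigeonholes.
With 30 × 3 = 90 T-shirts we could place exactly 3 in each, with no (size, color) pair reaching 4.
One more forces some (size, color) pair to hold 4, so 90 + 1 = 91.

91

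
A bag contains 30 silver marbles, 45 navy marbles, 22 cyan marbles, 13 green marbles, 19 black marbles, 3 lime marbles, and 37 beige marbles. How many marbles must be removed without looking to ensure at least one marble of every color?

The hardest color to obtain is lime: we could draw every other marble first — 169 − 3 = 166 marbles — without a single lime one.
The next draw must be lime, so 166 + 1 = 167.

167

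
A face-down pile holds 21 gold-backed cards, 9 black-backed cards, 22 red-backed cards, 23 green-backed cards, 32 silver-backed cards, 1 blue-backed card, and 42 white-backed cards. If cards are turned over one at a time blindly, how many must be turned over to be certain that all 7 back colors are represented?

150

The hardest back color to obtain is blue-backed: we could draw every other card first — 150 − 1 = 149 cards — without a single blue-backed one.
The next draw must be blue-backed, so 149 + 1 = 150.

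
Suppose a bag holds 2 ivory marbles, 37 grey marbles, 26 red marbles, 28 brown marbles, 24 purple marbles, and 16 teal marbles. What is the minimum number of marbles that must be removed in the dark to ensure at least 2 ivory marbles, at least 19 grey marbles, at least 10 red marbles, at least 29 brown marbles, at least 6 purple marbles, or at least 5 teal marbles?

66

The worst case stops just short of every target: 1 ivory, 18 grey, 9 red, 28 brown, 5 purple, 4 teal — 1 + 18 + 9 + 28 + 5 + 4 = 65 marbles.
One more marble must push some color to its target, so 65 + 1 = 66.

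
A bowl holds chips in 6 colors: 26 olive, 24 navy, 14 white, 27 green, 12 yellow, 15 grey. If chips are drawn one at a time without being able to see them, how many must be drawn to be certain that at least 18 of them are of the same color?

93

In the worst case we take at most 17 of each color, but all 14 white, all 12 yellow, and all 15 grey (fewer than 17), giving 17 + 17 + 14 + 17 + 12 + 15 = 92.
One more chip then forces some color to 18, so 92 + 1 = 93.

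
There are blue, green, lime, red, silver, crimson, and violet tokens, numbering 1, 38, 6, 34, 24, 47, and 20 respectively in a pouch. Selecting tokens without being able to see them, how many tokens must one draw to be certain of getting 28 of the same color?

In the worst case we take at most 27 of each color, but all 1 blue, all 6 lime, all 24 silver, and all 20 violet (fewer than 27), giving 1 + 27 + 6 + 27 + 24 + 27 + 20 = 132.
One more token then forces some color to 28, so 132 + 1 = 133.

133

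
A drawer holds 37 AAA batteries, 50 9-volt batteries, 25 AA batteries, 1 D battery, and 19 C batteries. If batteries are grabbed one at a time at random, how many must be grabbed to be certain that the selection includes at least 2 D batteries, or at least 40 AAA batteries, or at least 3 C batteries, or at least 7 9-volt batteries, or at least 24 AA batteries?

70

The worst case stops just short of every target: all 37 AAA, 6 9-volt, 23 AA, 1 D, 2 C — 37 + 6 + 23 + 1 + 2 = 69 batteries.
One more battery must push some type to its target, so 69 + 1 = 70.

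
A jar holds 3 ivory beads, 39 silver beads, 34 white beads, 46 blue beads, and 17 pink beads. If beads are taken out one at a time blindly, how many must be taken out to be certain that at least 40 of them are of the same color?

In the worst case we take at most 39 of each color, but all 3 ivory, all 34 white, and all 17 pink (fewer than 39), giving 3 + 39 + 34 + 39 + 17 = 132.
One more bead then forces some color to 40, so 132 + 1 = 133.

133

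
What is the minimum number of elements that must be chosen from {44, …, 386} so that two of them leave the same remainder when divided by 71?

Use the pigeonhole principle on residue classes: group the integers by remainder mod 71; there are 71 residue classes, each nonempty in this range.
Choosing one from each class (71 integers) avoids any shared remainder.
One more choice must repeat a class, so two differ by a multiple of 71. Hence 71 + 1 = 72.

72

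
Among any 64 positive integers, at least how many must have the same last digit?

If each of the 10 possible last digits held at most 6, the total would be at most 10 × 6 = 60 < 64, a contradiction.
So at least one holds ⌈64/10⌉ = 7.

7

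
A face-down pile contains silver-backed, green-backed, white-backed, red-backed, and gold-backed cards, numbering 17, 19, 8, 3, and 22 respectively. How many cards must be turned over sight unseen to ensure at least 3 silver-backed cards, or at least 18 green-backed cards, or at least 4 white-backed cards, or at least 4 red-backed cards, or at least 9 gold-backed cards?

The worst case stops just short of every target: 2 silver-backed, 17 green-backed, 3 white-backed, 3 red-backed, 8 gold-backed — 2 + 17 + 3 + 3 + 8 = 33 cards.
One more card must push some back color to its target, so 33 + 1 = 34.

34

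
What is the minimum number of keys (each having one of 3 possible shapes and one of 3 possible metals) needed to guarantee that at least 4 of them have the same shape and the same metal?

There are 3 × 3 = 9 (shape, metal) combinations acting as pigeonholes.
With 9 × 3 = 27 keys we could place exactly 3 in each, with no (shape, metal) pair reaching 4.
One more forces some (shape, metal) pair to hold 4, so 27 + 1 = 28.

28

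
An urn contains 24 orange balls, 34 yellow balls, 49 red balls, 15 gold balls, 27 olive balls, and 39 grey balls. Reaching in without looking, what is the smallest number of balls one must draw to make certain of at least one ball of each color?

174

The hardest color to obtain is gold: we could draw every other ball first — 188 − 15 = 173 balls — without a single gold one.
The next draw must be gold, so 173 + 1 = 174.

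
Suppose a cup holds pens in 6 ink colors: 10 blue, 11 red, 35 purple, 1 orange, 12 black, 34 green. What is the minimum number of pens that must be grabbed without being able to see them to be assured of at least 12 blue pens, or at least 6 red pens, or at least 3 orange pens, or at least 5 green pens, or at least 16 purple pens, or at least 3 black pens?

38

The worst case stops just short of every target: all 10 blue, 5 red, 15 purple, all 1 orange, 2 black, 4 green — 10 + 5 + 15 + 1 + 2 + 4 = 37 pens.
One more pen must push some ink color to its target, so 37 + 1 = 38.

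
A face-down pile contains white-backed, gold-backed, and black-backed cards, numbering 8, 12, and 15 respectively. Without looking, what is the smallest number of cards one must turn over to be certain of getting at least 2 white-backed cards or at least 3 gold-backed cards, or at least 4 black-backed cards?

7

The worst case stops just short of every target: 1 white-backed, 2 gold-backed, 3 black-backed — 1 + 2 + 3 = 6 cards.
One more card must push some back color to its target, so 6 + 1 = 7.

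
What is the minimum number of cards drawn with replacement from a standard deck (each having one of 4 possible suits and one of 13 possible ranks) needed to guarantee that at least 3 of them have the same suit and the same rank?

There are 4 × 13 = 52 (suit, rank) combinations acting as pigeonholes.
With 52 × 2 = 104 cards drawn with replacement from a standard deck we could place exactly 2 in each, with no (suit, rank) pair reaching 3.
One more forces some (suit, rank) pair to hold 3, so 104 + 1 = 105.

105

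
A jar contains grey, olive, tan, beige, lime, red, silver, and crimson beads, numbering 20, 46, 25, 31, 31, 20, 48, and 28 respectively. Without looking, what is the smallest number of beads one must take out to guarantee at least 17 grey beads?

246

The worst case draws every non-grey bead first: 46 + 25 + 31 + 31 + 20 + 48 + 28 = 229.
The next 17 draws are then forced to be grey, giving 229 + 17 = 246.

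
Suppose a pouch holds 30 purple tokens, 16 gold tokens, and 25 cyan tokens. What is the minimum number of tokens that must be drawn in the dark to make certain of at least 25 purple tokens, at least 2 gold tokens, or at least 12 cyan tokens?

37

Each of the 3 colors has its own threshold; avoid all of them simultaneously.
The worst case stops just short of every target: 24 purple, 1 gold, 11 cyan — 24 + 1 + 11 = 36 tokens.
One more token must push some color to its target, so 36 + 1 = 37.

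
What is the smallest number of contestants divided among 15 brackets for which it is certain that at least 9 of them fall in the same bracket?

There are 15 brackets acting as pigeonholes.
With 15 × 8 = 120 contestants we could place exactly 8 in each, with no class reaching 9.
One more forces some class to hold 9, so 120 + 1 = 121.

121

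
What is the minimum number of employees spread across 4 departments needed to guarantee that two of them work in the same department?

5

There are 4 departments acting as pigeonholes.
With 4 employees we could place one in each, avoiding any repeat.
One more forces some class to hold 2, so 4 + 1 = 5.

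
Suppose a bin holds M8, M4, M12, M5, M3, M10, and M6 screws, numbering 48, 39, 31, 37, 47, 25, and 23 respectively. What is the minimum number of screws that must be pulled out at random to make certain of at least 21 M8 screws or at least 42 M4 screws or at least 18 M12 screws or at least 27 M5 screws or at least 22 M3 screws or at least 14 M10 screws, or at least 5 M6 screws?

141

Each of the 7 sizes has its own threshold; avoid all of them simultaneously.
The worst case stops just short of every target: 20 M8, all 39 M4, 17 M12, 26 M5, 21 M3, 13 M10, 4 M6 — 20 + 39 + 17 + 26 + 21 + 13 + 4 = 140 screws.
One more screw must push some size to its target, so 140 + 1 = 141.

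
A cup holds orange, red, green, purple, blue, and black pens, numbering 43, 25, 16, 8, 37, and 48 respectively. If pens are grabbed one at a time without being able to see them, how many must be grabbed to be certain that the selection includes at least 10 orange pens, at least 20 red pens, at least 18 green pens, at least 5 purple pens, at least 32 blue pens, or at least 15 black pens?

The worst case stops just short of every target: 9 orange, 19 red, all 16 green, 4 purple, 31 blue, 14 black — 9 + 19 + 16 + 4 + 31 + 14 = 93 pens.
One more pen must push some ink color to its target, so 93 + 1 = 94.

94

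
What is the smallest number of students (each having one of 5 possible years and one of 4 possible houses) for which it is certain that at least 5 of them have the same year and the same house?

There are 5 × 4 = 20 (year, house) combinations acting as pigeonholes.
With 20 × 4 = 80 students we could place exactly 4 in each, with no (year, house) pair reaching 5.
One more forces some (year, house) pair to hold 5, so 80 + 1 = 81.

81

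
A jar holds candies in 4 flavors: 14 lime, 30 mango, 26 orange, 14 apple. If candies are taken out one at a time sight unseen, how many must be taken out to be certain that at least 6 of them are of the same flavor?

The worst case takes 5 candies of each flavor without reaching 6 of any: 4 × 5 = 20.
The next candy must bring some flavor to 6, so 20 + 1 = 21.

21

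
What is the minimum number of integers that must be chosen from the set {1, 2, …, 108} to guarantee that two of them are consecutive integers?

Partition {1, …, 108} into 54 pairs: {1,2}, {3,4}, …, {107,108}.
Choosing 54 integers — say the 54 even numbers 2, 4, …, 108 — takes one from each pair and avoids the property.
Choosing 55 forces two into the same pair by pigeonhole, and those are consecutive. So 55.

55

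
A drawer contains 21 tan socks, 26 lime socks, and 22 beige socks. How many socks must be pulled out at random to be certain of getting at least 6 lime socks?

To avoid lime socks as long as possible, exhaust the other 2 colors first.
The worst case draws every non-lime sock first: 21 + 22 = 43.
The next 6 draws are then forced to be lime, giving 43 + 6 = 49.

49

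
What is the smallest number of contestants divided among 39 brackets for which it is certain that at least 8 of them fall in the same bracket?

There are 39 brackets acting as pigeonholes.
With 39 × 7 = 273 contestants we could place exactly 7 in each, with no class reaching 8.
One more forces some class to hold 8, so 273 + 1 = 274.

274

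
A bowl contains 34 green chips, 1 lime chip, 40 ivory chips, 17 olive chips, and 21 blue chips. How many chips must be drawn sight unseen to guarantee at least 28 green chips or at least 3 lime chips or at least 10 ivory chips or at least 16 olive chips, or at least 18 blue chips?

Each of the 5 colors has its own threshold; avoid all of them simultaneously.
The worst case stops just short of every target: 27 green, all 1 lime, 9 ivory, 15 olive, 17 blue — 27 + 1 + 9 + 15 + 17 = 69 chips.
One more chip must push some color to its target, so 69 + 1 = 70.

70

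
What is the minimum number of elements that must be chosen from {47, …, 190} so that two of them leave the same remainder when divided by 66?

67

Group the integers by remainder mod 66; there are 66 residue classes, each nonempty in this range.
Choosing one from each class (66 integers) avoids any shared remainder.
One more choice must repeat a class, so two differ by a multiple of 66. Hence 66 + 1 = 67.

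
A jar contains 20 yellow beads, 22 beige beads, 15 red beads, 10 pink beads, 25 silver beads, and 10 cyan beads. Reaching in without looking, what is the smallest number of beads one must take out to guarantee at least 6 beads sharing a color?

Treat the 6 colors as pigeonholes.
The worst case takes 5 beads of each color without reaching 6 of any: 6 × 5 = 30.
The next bead must bring some color to 6, so 30 + 1 = 31.

31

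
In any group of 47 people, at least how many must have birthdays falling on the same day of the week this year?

There are 7 days of the week, which serve as the pigeonholes.
If each of the 7 days of the week held at most 6, the total would be at most 7 × 6 = 42 < 47, a contradiction.
So at least one holds ⌈47/7⌉ = 7.

7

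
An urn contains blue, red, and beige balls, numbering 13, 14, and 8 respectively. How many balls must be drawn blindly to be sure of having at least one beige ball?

To avoid beige balls as long as possible, exhaust the other 2 colors first.
The worst case draws every non-beige ball first: 13 + 14 = 27.
The next draw is then forced to be beige, giving 27 + 1 = 28.

28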